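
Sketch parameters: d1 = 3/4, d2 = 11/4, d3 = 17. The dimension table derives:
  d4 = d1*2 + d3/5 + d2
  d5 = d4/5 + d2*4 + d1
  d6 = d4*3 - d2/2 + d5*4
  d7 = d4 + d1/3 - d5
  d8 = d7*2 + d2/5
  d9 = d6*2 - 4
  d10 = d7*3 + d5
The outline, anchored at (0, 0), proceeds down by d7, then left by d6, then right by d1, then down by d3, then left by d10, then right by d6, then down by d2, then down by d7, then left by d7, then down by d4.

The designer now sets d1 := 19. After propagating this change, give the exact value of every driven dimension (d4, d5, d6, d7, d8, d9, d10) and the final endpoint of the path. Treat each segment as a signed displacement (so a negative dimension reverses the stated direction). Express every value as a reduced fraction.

Apply edit: d1 := 19
  d4 = d1*2 + d3/5 + d2 = 883/20
  d5 = d4/5 + d2*4 + d1 = 3883/100
  d6 = d4*3 - d2/2 + d5*4 = 57279/200
  d7 = d4 + d1/3 - d5 = 874/75
  d8 = d7*2 + d2/5 = 7157/300
  d9 = d6*2 - 4 = 56879/100
  d10 = d7*3 + d5 = 7379/100
Walk from origin (0, 0):
  seg 1: down by d7 = 874/75 → (0, -874/75)
  seg 2: left by d6 = 57279/200 → (-57279/200, -874/75)
  seg 3: right by d1 = 19 → (-53479/200, -874/75)
  seg 4: down by d3 = 17 → (-53479/200, -2149/75)
  seg 5: left by d10 = 7379/100 → (-68237/200, -2149/75)
  seg 6: right by d6 = 57279/200 → (-5479/100, -2149/75)
  seg 7: down by d2 = 11/4 → (-5479/100, -9421/300)
  seg 8: down by d7 = 874/75 → (-5479/100, -12917/300)
  seg 9: left by d7 = 874/75 → (-19933/300, -12917/300)
  seg 10: down by d4 = 883/20 → (-19933/300, -13081/150)

d4 = 883/20
d5 = 3883/100
d6 = 57279/200
d7 = 874/75
d8 = 7157/300
d9 = 56879/100
d10 = 7379/100
endpoint = (-19933/300, -13081/150)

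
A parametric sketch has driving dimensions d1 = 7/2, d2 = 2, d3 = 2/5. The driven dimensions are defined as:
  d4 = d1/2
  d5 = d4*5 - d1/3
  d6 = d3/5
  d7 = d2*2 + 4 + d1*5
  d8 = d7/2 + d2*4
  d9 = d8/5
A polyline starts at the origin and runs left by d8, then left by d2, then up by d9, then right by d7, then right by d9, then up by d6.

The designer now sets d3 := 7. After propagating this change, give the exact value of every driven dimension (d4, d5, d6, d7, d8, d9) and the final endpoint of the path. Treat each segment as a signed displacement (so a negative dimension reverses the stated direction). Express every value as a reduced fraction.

Apply edit: d3 := 7
  d4 = d1/2 = 7/4
  d5 = d4*5 - d1/3 = 91/12
  d6 = d3/5 = 7/5
  d7 = d2*2 + 4 + d1*5 = 51/2
  d8 = d7/2 + d2*4 = 83/4
  d9 = d8/5 = 83/20
Walk from origin (0, 0):
  seg 1: left by d8 = 83/4 → (-83/4, 0)
  seg 2: left by d2 = 2 → (-91/4, 0)
  seg 3: up by d9 = 83/20 → (-91/4, 83/20)
  seg 4: right by d7 = 51/2 → (11/4, 83/20)
  seg 5: right by d9 = 83/20 → (69/10, 83/20)
  seg 6: up by d6 = 7/5 → (69/10, 111/20)

d4 = 7/4
d5 = 91/12
d6 = 7/5
d7 = 51/2
d8 = 83/4
d9 = 83/20
endpoint = (69/10, 111/20)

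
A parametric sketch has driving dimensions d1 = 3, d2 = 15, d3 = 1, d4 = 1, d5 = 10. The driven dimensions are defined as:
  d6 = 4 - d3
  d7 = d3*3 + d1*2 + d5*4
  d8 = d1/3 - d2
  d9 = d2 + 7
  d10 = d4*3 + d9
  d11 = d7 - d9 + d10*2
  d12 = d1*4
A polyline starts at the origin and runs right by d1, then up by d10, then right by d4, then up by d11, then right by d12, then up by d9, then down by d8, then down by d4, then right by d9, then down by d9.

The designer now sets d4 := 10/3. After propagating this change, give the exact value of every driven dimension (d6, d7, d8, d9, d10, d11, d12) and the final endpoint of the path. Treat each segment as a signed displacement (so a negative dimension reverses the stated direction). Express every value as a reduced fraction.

d6 = 3
d7 = 49
d8 = -14
d9 = 22
d10 = 32
d11 = 91
d12 = 12
endpoint = (121/3, 401/3)

Apply edit: d4 := 10/3
  d6 = 4 - d3 = 3
  d7 = d3*3 + d1*2 + d5*4 = 49
  d8 = d1/3 - d2 = -14
  d9 = d2 + 7 = 22
  d10 = d4*3 + d9 = 32
  d11 = d7 - d9 + d10*2 = 91
  d12 = d1*4 = 12
Walk from origin (0, 0):
  seg 1: right by d1 = 3 → (3, 0)
  seg 2: up by d10 = 32 → (3, 32)
  seg 3: right by d4 = 10/3 → (19/3, 32)
  seg 4: up by d11 = 91 → (19/3, 123)
  seg 5: right by d12 = 12 → (55/3, 123)
  seg 6: up by d9 = 22 → (55/3, 145)
  seg 7: down by d8 = -14 → (55/3, 159)
  seg 8: down by d4 = 10/3 → (55/3, 467/3)
  seg 9: right by d9 = 22 → (121/3, 467/3)
  seg 10: down by d9 = 22 → (121/3, 401/3)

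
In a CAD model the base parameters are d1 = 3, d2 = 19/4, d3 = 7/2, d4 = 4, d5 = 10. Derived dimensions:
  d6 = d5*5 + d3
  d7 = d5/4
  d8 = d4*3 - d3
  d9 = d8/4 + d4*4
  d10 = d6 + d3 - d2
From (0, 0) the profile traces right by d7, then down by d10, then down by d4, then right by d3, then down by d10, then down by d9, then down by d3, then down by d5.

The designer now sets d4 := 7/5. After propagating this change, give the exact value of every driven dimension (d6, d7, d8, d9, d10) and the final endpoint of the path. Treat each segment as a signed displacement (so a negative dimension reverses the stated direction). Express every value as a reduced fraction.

Apply edit: d4 := 7/5
  d6 = d5*5 + d3 = 107/2
  d7 = d5/4 = 5/2
  d8 = d4*3 - d3 = 7/10
  d9 = d8/4 + d4*4 = 231/40
  d10 = d6 + d3 - d2 = 209/4
Walk from origin (0, 0):
  seg 1: right by d7 = 5/2 → (5/2, 0)
  seg 2: down by d10 = 209/4 → (5/2, -209/4)
  seg 3: down by d4 = 7/5 → (5/2, -1073/20)
  seg 4: right by d3 = 7/2 → (6, -1073/20)
  seg 5: down by d10 = 209/4 → (6, -1059/10)
  seg 6: down by d9 = 231/40 → (6, -4467/40)
  seg 7: down by d3 = 7/2 → (6, -4607/40)
  seg 8: down by d5 = 10 → (6, -5007/40)

d6 = 107/2
d7 = 5/2
d8 = 7/10
d9 = 231/40
d10 = 209/4
endpoint = (6, -5007/40)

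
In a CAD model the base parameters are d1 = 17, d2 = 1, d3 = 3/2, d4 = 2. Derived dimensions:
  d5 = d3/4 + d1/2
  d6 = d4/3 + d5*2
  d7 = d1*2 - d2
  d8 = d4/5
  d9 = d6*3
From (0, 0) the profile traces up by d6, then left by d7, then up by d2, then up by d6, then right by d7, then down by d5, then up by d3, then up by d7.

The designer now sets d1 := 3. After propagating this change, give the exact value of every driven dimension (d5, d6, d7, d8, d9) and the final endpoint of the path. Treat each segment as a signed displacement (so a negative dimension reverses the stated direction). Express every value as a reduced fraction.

d5 = 15/8
d6 = 53/12
d7 = 5
d8 = 2/5
d9 = 53/4
endpoint = (0, 347/24)

Apply edit: d1 := 3
  d5 = d3/4 + d1/2 = 15/8
  d6 = d4/3 + d5*2 = 53/12
  d7 = d1*2 - d2 = 5
  d8 = d4/5 = 2/5
  d9 = d6*3 = 53/4
Walk from origin (0, 0):
  seg 1: up by d6 = 53/12 → (0, 53/12)
  seg 2: left by d7 = 5 → (-5, 53/12)
  seg 3: up by d2 = 1 → (-5, 65/12)
  seg 4: up by d6 = 53/12 → (-5, 59/6)
  seg 5: right by d7 = 5 → (0, 59/6)
  seg 6: down by d5 = 15/8 → (0, 191/24)
  seg 7: up by d3 = 3/2 → (0, 227/24)
  seg 8: up by d7 = 5 → (0, 347/24)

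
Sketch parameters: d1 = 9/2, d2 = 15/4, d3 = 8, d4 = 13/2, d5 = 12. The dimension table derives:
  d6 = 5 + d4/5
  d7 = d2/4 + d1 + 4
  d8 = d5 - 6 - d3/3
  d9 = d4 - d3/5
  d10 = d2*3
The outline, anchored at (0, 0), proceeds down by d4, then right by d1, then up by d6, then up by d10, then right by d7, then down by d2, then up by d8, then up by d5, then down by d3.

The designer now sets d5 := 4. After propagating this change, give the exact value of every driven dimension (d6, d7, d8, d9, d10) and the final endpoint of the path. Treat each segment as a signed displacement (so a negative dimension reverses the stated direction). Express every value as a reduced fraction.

Apply edit: d5 := 4
  d6 = 5 + d4/5 = 63/10
  d7 = d2/4 + d1 + 4 = 151/16
  d8 = d5 - 6 - d3/3 = -14/3
  d9 = d4 - d3/5 = 49/10
  d10 = d2*3 = 45/4
Walk from origin (0, 0):
  seg 1: down by d4 = 13/2 → (0, -13/2)
  seg 2: right by d1 = 9/2 → (9/2, -13/2)
  seg 3: up by d6 = 63/10 → (9/2, -1/5)
  seg 4: up by d10 = 45/4 → (9/2, 221/20)
  seg 5: right by d7 = 151/16 → (223/16, 221/20)
  seg 6: down by d2 = 15/4 → (223/16, 73/10)
  seg 7: up by d8 = -14/3 → (223/16, 79/30)
  seg 8: up by d5 = 4 → (223/16, 199/30)
  seg 9: down by d3 = 8 → (223/16, -41/30)

d6 = 63/10
d7 = 151/16
d8 = -14/3
d9 = 49/10
d10 = 45/4
endpoint = (223/16, -41/30)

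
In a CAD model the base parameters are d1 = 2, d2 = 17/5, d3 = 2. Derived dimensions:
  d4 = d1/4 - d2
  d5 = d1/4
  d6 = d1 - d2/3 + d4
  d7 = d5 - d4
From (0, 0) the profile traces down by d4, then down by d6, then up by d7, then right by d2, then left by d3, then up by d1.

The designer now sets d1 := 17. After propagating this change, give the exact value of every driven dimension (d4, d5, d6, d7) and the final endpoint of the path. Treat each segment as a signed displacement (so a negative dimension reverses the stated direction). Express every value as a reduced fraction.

d4 = 17/20
d5 = 17/4
d6 = 1003/60
d7 = 17/5
endpoint = (7/5, 17/6)

Apply edit: d1 := 17
  d4 = d1/4 - d2 = 17/20
  d5 = d1/4 = 17/4
  d6 = d1 - d2/3 + d4 = 1003/60
  d7 = d5 - d4 = 17/5
Walk from origin (0, 0):
  seg 1: down by d4 = 17/20 → (0, -17/20)
  seg 2: down by d6 = 1003/60 → (0, -527/30)
  seg 3: up by d7 = 17/5 → (0, -85/6)
  seg 4: right by d2 = 17/5 → (17/5, -85/6)
  seg 5: left by d3 = 2 → (7/5, -85/6)
  seg 6: up by d1 = 17 → (7/5, 17/6)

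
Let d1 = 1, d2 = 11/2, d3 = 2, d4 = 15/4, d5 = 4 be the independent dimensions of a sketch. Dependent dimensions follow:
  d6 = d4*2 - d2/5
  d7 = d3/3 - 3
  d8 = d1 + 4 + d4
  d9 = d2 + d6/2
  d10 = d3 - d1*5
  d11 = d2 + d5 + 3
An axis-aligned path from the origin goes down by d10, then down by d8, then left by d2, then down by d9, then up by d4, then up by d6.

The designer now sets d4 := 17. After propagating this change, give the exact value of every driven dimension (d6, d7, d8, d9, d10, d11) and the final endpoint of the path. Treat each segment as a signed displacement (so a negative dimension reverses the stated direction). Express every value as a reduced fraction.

Apply edit: d4 := 17
  d6 = d4*2 - d2/5 = 329/10
  d7 = d3/3 - 3 = -7/3
  d8 = d1 + 4 + d4 = 22
  d9 = d2 + d6/2 = 439/20
  d10 = d3 - d1*5 = -3
  d11 = d2 + d5 + 3 = 25/2
Walk from origin (0, 0):
  seg 1: down by d10 = -3 → (0, 3)
  seg 2: down by d8 = 22 → (0, -19)
  seg 3: left by d2 = 11/2 → (-11/2, -19)
  seg 4: down by d9 = 439/20 → (-11/2, -819/20)
  seg 5: up by d4 = 17 → (-11/2, -479/20)
  seg 6: up by d6 = 329/10 → (-11/2, 179/20)

d6 = 329/10
d7 = -7/3
d8 = 22
d9 = 439/20
d10 = -3
d11 = 25/2
endpoint = (-11/2, 179/20)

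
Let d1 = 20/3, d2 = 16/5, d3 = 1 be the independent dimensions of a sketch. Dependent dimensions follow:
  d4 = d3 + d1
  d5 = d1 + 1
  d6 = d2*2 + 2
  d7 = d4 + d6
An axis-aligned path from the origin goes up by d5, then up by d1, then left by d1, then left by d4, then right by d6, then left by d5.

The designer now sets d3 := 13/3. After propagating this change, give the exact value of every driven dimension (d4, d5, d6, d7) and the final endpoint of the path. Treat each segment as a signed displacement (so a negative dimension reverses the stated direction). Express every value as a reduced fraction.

Apply edit: d3 := 13/3
  d4 = d3 + d1 = 11
  d5 = d1 + 1 = 23/3
  d6 = d2*2 + 2 = 42/5
  d7 = d4 + d6 = 97/5
Walk from origin (0, 0):
  seg 1: up by d5 = 23/3 → (0, 23/3)
  seg 2: up by d1 = 20/3 → (0, 43/3)
  seg 3: left by d1 = 20/3 → (-20/3, 43/3)
  seg 4: left by d4 = 11 → (-53/3, 43/3)
  seg 5: right by d6 = 42/5 → (-139/15, 43/3)
  seg 6: left by d5 = 23/3 → (-254/15, 43/3)

d4 = 11
d5 = 23/3
d6 = 42/5
d7 = 97/5
endpoint = (-254/15, 43/3)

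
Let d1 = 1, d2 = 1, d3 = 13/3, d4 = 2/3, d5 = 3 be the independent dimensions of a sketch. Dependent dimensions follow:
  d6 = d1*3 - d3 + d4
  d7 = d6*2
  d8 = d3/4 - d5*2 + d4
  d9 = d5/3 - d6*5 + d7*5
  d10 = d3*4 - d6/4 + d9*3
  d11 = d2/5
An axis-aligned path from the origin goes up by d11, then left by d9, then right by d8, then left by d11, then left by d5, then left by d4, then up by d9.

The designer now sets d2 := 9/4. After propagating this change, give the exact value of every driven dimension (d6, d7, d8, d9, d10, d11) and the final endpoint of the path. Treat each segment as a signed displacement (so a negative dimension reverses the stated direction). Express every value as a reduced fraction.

Apply edit: d2 := 9/4
  d6 = d1*3 - d3 + d4 = -2/3
  d7 = d6*2 = -4/3
  d8 = d3/4 - d5*2 + d4 = -17/4
  d9 = d5/3 - d6*5 + d7*5 = -7/3
  d10 = d3*4 - d6/4 + d9*3 = 21/2
  d11 = d2/5 = 9/20
Walk from origin (0, 0):
  seg 1: up by d11 = 9/20 → (0, 9/20)
  seg 2: left by d9 = -7/3 → (7/3, 9/20)
  seg 3: right by d8 = -17/4 → (-23/12, 9/20)
  seg 4: left by d11 = 9/20 → (-71/30, 9/20)
  seg 5: left by d5 = 3 → (-161/30, 9/20)
  seg 6: left by d4 = 2/3 → (-181/30, 9/20)
  seg 7: up by d9 = -7/3 → (-181/30, -113/60)

d6 = -2/3
d7 = -4/3
d8 = -17/4
d9 = -7/3
d10 = 21/2
d11 = 9/20
endpoint = (-181/30, -113/60)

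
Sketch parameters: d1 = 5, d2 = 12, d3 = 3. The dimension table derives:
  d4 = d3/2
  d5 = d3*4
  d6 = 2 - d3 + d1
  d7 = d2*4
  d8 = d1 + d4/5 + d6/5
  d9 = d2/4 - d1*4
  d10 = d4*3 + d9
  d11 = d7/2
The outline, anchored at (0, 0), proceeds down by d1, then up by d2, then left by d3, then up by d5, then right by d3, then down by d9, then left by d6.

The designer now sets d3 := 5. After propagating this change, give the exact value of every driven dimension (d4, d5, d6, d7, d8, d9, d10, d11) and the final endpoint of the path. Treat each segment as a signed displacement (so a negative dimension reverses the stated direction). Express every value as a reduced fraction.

d4 = 5/2
d5 = 20
d6 = 2
d7 = 48
d8 = 59/10
d9 = -17
d10 = -19/2
d11 = 24
endpoint = (-2, 44)

Apply edit: d3 := 5
  d4 = d3/2 = 5/2
  d5 = d3*4 = 20
  d6 = 2 - d3 + d1 = 2
  d7 = d2*4 = 48
  d8 = d1 + d4/5 + d6/5 = 59/10
  d9 = d2/4 - d1*4 = -17
  d10 = d4*3 + d9 = -19/2
  d11 = d7/2 = 24
Walk from origin (0, 0):
  seg 1: down by d1 = 5 → (0, -5)
  seg 2: up by d2 = 12 → (0, 7)
  seg 3: left by d3 = 5 → (-5, 7)
  seg 4: up by d5 = 20 → (-5, 27)
  seg 5: right by d3 = 5 → (0, 27)
  seg 6: down by d9 = -17 → (0, 44)
  seg 7: left by d6 = 2 → (-2, 44)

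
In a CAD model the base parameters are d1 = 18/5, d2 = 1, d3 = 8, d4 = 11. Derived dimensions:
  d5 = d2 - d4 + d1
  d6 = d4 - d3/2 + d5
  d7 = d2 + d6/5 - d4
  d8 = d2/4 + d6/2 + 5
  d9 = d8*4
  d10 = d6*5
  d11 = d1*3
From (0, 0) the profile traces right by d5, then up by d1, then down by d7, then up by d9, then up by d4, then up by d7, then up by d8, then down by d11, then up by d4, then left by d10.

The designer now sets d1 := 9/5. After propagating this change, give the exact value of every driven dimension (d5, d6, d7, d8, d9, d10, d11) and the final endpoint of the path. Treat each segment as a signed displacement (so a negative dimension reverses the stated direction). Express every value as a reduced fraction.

d5 = -41/5
d6 = -6/5
d7 = -256/25
d8 = 93/20
d9 = 93/5
d10 = -6
d11 = 27/5
endpoint = (-11/5, 833/20)

Apply edit: d1 := 9/5
  d5 = d2 - d4 + d1 = -41/5
  d6 = d4 - d3/2 + d5 = -6/5
  d7 = d2 + d6/5 - d4 = -256/25
  d8 = d2/4 + d6/2 + 5 = 93/20
  d9 = d8*4 = 93/5
  d10 = d6*5 = -6
  d11 = d1*3 = 27/5
Walk from origin (0, 0):
  seg 1: right by d5 = -41/5 → (-41/5, 0)
  seg 2: up by d1 = 9/5 → (-41/5, 9/5)
  seg 3: down by d7 = -256/25 → (-41/5, 301/25)
  seg 4: up by d9 = 93/5 → (-41/5, 766/25)
  seg 5: up by d4 = 11 → (-41/5, 1041/25)
  seg 6: up by d7 = -256/25 → (-41/5, 157/5)
  seg 7: up by d8 = 93/20 → (-41/5, 721/20)
  seg 8: down by d11 = 27/5 → (-41/5, 613/20)
  seg 9: up by d4 = 11 → (-41/5, 833/20)
  seg 10: left by d10 = -6 → (-11/5, 833/20)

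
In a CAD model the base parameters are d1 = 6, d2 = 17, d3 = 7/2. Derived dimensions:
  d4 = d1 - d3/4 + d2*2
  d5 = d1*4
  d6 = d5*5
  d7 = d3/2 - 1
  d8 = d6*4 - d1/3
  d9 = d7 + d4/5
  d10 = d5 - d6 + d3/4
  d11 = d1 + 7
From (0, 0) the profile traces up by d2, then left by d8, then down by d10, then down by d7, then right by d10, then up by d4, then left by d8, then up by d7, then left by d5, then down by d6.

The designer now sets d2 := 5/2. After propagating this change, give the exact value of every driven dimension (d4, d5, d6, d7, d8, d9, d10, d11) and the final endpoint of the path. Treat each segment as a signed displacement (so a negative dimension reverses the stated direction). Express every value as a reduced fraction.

Apply edit: d2 := 5/2
  d4 = d1 - d3/4 + d2*2 = 81/8
  d5 = d1*4 = 24
  d6 = d5*5 = 120
  d7 = d3/2 - 1 = 3/4
  d8 = d6*4 - d1/3 = 478
  d9 = d7 + d4/5 = 111/40
  d10 = d5 - d6 + d3/4 = -761/8
  d11 = d1 + 7 = 13
Walk from origin (0, 0):
  seg 1: up by d2 = 5/2 → (0, 5/2)
  seg 2: left by d8 = 478 → (-478, 5/2)
  seg 3: down by d10 = -761/8 → (-478, 781/8)
  seg 4: down by d7 = 3/4 → (-478, 775/8)
  seg 5: right by d10 = -761/8 → (-4585/8, 775/8)
  seg 6: up by d4 = 81/8 → (-4585/8, 107)
  seg 7: left by d8 = 478 → (-8409/8, 107)
  seg 8: up by d7 = 3/4 → (-8409/8, 431/4)
  seg 9: left by d5 = 24 → (-8601/8, 431/4)
  seg 10: down by d6 = 120 → (-8601/8, -49/4)

d4 = 81/8
d5 = 24
d6 = 120
d7 = 3/4
d8 = 478
d9 = 111/40
d10 = -761/8
d11 = 13
endpoint = (-8601/8, -49/4)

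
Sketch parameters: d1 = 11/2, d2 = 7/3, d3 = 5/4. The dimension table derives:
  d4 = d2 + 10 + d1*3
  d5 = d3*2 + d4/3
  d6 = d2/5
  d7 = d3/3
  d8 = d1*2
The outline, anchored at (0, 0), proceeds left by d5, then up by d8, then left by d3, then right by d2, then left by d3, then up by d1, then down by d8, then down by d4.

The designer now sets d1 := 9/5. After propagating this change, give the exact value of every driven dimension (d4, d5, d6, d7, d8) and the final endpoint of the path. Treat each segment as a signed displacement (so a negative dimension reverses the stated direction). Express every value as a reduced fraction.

d4 = 266/15
d5 = 757/90
d6 = 7/15
d7 = 5/12
d8 = 18/5
endpoint = (-386/45, -239/15)

Apply edit: d1 := 9/5
  d4 = d2 + 10 + d1*3 = 266/15
  d5 = d3*2 + d4/3 = 757/90
  d6 = d2/5 = 7/15
  d7 = d3/3 = 5/12
  d8 = d1*2 = 18/5
Walk from origin (0, 0):
  seg 1: left by d5 = 757/90 → (-757/90, 0)
  seg 2: up by d8 = 18/5 → (-757/90, 18/5)
  seg 3: left by d3 = 5/4 → (-1739/180, 18/5)
  seg 4: right by d2 = 7/3 → (-1319/180, 18/5)
  seg 5: left by d3 = 5/4 → (-386/45, 18/5)
  seg 6: up by d1 = 9/5 → (-386/45, 27/5)
  seg 7: down by d8 = 18/5 → (-386/45, 9/5)
  seg 8: down by d4 = 266/15 → (-386/45, -239/15)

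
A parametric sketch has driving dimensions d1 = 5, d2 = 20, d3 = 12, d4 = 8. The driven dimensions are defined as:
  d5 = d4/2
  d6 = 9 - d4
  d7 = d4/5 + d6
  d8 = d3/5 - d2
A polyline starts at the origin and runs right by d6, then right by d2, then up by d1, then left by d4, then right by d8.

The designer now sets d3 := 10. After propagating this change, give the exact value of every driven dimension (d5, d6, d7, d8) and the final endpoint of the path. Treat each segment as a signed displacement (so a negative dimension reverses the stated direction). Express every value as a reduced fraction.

d5 = 4
d6 = 1
d7 = 13/5
d8 = -18
endpoint = (-5, 5)

Apply edit: d3 := 10
  d5 = d4/2 = 4
  d6 = 9 - d4 = 1
  d7 = d4/5 + d6 = 13/5
  d8 = d3/5 - d2 = -18
Walk from origin (0, 0):
  seg 1: right by d6 = 1 → (1, 0)
  seg 2: right by d2 = 20 → (21, 0)
  seg 3: up by d1 = 5 → (21, 5)
  seg 4: left by d4 = 8 → (13, 5)
  seg 5: right by d8 = -18 → (-5, 5)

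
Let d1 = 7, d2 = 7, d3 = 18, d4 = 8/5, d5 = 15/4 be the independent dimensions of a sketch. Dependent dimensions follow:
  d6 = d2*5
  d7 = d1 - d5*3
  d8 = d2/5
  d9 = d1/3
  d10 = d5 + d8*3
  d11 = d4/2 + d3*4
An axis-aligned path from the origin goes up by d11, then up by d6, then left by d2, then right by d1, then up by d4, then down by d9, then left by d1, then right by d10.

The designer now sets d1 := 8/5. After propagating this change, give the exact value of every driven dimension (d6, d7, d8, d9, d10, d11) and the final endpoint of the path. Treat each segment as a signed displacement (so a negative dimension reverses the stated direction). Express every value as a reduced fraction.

d6 = 35
d7 = -193/20
d8 = 7/5
d9 = 8/15
d10 = 159/20
d11 = 364/5
endpoint = (19/20, 1633/15)

Apply edit: d1 := 8/5
  d6 = d2*5 = 35
  d7 = d1 - d5*3 = -193/20
  d8 = d2/5 = 7/5
  d9 = d1/3 = 8/15
  d10 = d5 + d8*3 = 159/20
  d11 = d4/2 + d3*4 = 364/5
Walk from origin (0, 0):
  seg 1: up by d11 = 364/5 → (0, 364/5)
  seg 2: up by d6 = 35 → (0, 539/5)
  seg 3: left by d2 = 7 → (-7, 539/5)
  seg 4: right by d1 = 8/5 → (-27/5, 539/5)
  seg 5: up by d4 = 8/5 → (-27/5, 547/5)
  seg 6: down by d9 = 8/15 → (-27/5, 1633/15)
  seg 7: left by d1 = 8/5 → (-7, 1633/15)
  seg 8: right by d10 = 159/20 → (19/20, 1633/15)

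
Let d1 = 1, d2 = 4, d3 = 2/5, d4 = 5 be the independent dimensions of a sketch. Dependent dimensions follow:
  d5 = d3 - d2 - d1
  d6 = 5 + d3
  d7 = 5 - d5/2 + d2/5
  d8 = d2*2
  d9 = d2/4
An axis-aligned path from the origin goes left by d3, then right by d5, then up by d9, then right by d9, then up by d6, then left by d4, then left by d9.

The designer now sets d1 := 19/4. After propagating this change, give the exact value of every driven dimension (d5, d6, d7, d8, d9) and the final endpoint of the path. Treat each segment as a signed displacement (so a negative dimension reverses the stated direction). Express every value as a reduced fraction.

Apply edit: d1 := 19/4
  d5 = d3 - d2 - d1 = -167/20
  d6 = 5 + d3 = 27/5
  d7 = 5 - d5/2 + d2/5 = 399/40
  d8 = d2*2 = 8
  d9 = d2/4 = 1
Walk from origin (0, 0):
  seg 1: left by d3 = 2/5 → (-2/5, 0)
  seg 2: right by d5 = -167/20 → (-35/4, 0)
  seg 3: up by d9 = 1 → (-35/4, 1)
  seg 4: right by d9 = 1 → (-31/4, 1)
  seg 5: up by d6 = 27/5 → (-31/4, 32/5)
  seg 6: left by d4 = 5 → (-51/4, 32/5)
  seg 7: left by d9 = 1 → (-55/4, 32/5)

d5 = -167/20
d6 = 27/5
d7 = 399/40
d8 = 8
d9 = 1
endpoint = (-55/4, 32/5)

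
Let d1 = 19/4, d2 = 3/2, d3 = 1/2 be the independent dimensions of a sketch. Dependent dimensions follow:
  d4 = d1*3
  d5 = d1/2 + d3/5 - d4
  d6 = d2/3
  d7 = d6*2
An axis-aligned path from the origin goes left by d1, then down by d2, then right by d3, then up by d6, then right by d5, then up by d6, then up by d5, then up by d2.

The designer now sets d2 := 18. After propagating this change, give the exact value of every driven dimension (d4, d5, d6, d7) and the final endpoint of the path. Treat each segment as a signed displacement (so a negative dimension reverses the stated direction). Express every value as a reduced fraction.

Apply edit: d2 := 18
  d4 = d1*3 = 57/4
  d5 = d1/2 + d3/5 - d4 = -471/40
  d6 = d2/3 = 6
  d7 = d6*2 = 12
Walk from origin (0, 0):
  seg 1: left by d1 = 19/4 → (-19/4, 0)
  seg 2: down by d2 = 18 → (-19/4, -18)
  seg 3: right by d3 = 1/2 → (-17/4, -18)
  seg 4: up by d6 = 6 → (-17/4, -12)
  seg 5: right by d5 = -471/40 → (-641/40, -12)
  seg 6: up by d6 = 6 → (-641/40, -6)
  seg 7: up by d5 = -471/40 → (-641/40, -711/40)
  seg 8: up by d2 = 18 → (-641/40, 9/40)

d4 = 57/4
d5 = -471/40
d6 = 6
d7 = 12
endpoint = (-641/40, 9/40)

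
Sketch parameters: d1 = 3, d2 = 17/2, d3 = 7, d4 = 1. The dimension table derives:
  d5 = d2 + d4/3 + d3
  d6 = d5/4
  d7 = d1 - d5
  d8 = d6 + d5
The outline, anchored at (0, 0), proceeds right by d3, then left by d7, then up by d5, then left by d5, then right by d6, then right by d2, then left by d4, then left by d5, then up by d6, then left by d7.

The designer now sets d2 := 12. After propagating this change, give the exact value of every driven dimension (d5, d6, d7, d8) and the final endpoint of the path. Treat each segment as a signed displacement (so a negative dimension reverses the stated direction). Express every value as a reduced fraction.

Apply edit: d2 := 12
  d5 = d2 + d4/3 + d3 = 58/3
  d6 = d5/4 = 29/6
  d7 = d1 - d5 = -49/3
  d8 = d6 + d5 = 145/6
Walk from origin (0, 0):
  seg 1: right by d3 = 7 → (7, 0)
  seg 2: left by d7 = -49/3 → (70/3, 0)
  seg 3: up by d5 = 58/3 → (70/3, 58/3)
  seg 4: left by d5 = 58/3 → (4, 58/3)
  seg 5: right by d6 = 29/6 → (53/6, 58/3)
  seg 6: right by d2 = 12 → (125/6, 58/3)
  seg 7: left by d4 = 1 → (119/6, 58/3)
  seg 8: left by d5 = 58/3 → (1/2, 58/3)
  seg 9: up by d6 = 29/6 → (1/2, 145/6)
  seg 10: left by d7 = -49/3 → (101/6, 145/6)

d5 = 58/3
d6 = 29/6
d7 = -49/3
d8 = 145/6
endpoint = (101/6, 145/6)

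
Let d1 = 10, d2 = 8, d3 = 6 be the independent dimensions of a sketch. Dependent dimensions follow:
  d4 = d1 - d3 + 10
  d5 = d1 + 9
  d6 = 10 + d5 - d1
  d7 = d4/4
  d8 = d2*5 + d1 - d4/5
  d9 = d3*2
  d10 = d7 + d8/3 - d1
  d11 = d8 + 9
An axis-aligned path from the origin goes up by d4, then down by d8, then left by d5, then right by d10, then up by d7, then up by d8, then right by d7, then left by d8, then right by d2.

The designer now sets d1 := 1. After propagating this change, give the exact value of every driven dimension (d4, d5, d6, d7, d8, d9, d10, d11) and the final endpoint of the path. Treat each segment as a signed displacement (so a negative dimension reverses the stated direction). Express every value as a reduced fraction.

Apply edit: d1 := 1
  d4 = d1 - d3 + 10 = 5
  d5 = d1 + 9 = 10
  d6 = 10 + d5 - d1 = 19
  d7 = d4/4 = 5/4
  d8 = d2*5 + d1 - d4/5 = 40
  d9 = d3*2 = 12
  d10 = d7 + d8/3 - d1 = 163/12
  d11 = d8 + 9 = 49
Walk from origin (0, 0):
  seg 1: up by d4 = 5 → (0, 5)
  seg 2: down by d8 = 40 → (0, -35)
  seg 3: left by d5 = 10 → (-10, -35)
  seg 4: right by d10 = 163/12 → (43/12, -35)
  seg 5: up by d7 = 5/4 → (43/12, -135/4)
  seg 6: up by d8 = 40 → (43/12, 25/4)
  seg 7: right by d7 = 5/4 → (29/6, 25/4)
  seg 8: left by d8 = 40 → (-211/6, 25/4)
  seg 9: right by d2 = 8 → (-163/6, 25/4)

d4 = 5
d5 = 10
d6 = 19
d7 = 5/4
d8 = 40
d9 = 12
d10 = 163/12
d11 = 49
endpoint = (-163/6, 25/4)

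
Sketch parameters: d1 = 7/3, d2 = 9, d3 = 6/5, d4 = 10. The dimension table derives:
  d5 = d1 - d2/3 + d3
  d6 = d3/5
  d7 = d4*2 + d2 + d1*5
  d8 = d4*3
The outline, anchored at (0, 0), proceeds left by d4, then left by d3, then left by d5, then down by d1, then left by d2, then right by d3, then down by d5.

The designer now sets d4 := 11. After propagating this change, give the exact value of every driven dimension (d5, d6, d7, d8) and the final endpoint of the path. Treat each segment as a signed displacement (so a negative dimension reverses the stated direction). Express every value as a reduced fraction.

d5 = 8/15
d6 = 6/25
d7 = 128/3
d8 = 33
endpoint = (-308/15, -43/15)

Apply edit: d4 := 11
  d5 = d1 - d2/3 + d3 = 8/15
  d6 = d3/5 = 6/25
  d7 = d4*2 + d2 + d1*5 = 128/3
  d8 = d4*3 = 33
Walk from origin (0, 0):
  seg 1: left by d4 = 11 → (-11, 0)
  seg 2: left by d3 = 6/5 → (-61/5, 0)
  seg 3: left by d5 = 8/15 → (-191/15, 0)
  seg 4: down by d1 = 7/3 → (-191/15, -7/3)
  seg 5: left by d2 = 9 → (-326/15, -7/3)
  seg 6: right by d3 = 6/5 → (-308/15, -7/3)
  seg 7: down by d5 = 8/15 → (-308/15, -43/15)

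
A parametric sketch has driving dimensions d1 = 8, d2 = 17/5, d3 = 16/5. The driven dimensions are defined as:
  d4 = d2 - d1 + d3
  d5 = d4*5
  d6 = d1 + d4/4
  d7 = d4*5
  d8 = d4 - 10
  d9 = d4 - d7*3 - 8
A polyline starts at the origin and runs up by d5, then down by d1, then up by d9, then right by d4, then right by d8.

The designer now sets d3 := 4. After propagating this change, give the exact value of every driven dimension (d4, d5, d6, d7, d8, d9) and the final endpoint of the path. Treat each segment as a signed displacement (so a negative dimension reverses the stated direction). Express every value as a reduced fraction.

Apply edit: d3 := 4
  d4 = d2 - d1 + d3 = -3/5
  d5 = d4*5 = -3
  d6 = d1 + d4/4 = 157/20
  d7 = d4*5 = -3
  d8 = d4 - 10 = -53/5
  d9 = d4 - d7*3 - 8 = 2/5
Walk from origin (0, 0):
  seg 1: up by d5 = -3 → (0, -3)
  seg 2: down by d1 = 8 → (0, -11)
  seg 3: up by d9 = 2/5 → (0, -53/5)
  seg 4: right by d4 = -3/5 → (-3/5, -53/5)
  seg 5: right by d8 = -53/5 → (-56/5, -53/5)

d4 = -3/5
d5 = -3
d6 = 157/20
d7 = -3
d8 = -53/5
d9 = 2/5
endpoint = (-56/5, -53/5)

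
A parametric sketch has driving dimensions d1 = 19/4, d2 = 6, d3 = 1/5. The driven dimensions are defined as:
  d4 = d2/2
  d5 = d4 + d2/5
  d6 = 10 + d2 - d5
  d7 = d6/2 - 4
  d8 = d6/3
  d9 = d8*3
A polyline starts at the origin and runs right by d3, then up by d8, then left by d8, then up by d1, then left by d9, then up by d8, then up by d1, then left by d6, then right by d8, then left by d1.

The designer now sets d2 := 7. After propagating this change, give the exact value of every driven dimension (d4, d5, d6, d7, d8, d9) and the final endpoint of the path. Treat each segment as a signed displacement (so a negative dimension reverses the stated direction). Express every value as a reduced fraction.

Apply edit: d2 := 7
  d4 = d2/2 = 7/2
  d5 = d4 + d2/5 = 49/10
  d6 = 10 + d2 - d5 = 121/10
  d7 = d6/2 - 4 = 41/20
  d8 = d6/3 = 121/30
  d9 = d8*3 = 121/10
Walk from origin (0, 0):
  seg 1: right by d3 = 1/5 → (1/5, 0)
  seg 2: up by d8 = 121/30 → (1/5, 121/30)
  seg 3: left by d8 = 121/30 → (-23/6, 121/30)
  seg 4: up by d1 = 19/4 → (-23/6, 527/60)
  seg 5: left by d9 = 121/10 → (-239/15, 527/60)
  seg 6: up by d8 = 121/30 → (-239/15, 769/60)
  seg 7: up by d1 = 19/4 → (-239/15, 527/30)
  seg 8: left by d6 = 121/10 → (-841/30, 527/30)
  seg 9: right by d8 = 121/30 → (-24, 527/30)
  seg 10: left by d1 = 19/4 → (-115/4, 527/30)

d4 = 7/2
d5 = 49/10
d6 = 121/10
d7 = 41/20
d8 = 121/30
d9 = 121/10
endpoint = (-115/4, 527/30)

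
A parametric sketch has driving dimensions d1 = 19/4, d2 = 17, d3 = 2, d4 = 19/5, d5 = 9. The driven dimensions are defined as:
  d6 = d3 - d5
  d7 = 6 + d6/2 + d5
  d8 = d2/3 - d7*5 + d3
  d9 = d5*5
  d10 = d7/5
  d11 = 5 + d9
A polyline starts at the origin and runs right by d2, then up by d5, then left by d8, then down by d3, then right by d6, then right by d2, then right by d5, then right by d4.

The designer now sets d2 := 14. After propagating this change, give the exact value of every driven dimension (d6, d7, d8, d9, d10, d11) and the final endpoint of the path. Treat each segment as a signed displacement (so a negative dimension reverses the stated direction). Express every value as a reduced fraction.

Apply edit: d2 := 14
  d6 = d3 - d5 = -7
  d7 = 6 + d6/2 + d5 = 23/2
  d8 = d2/3 - d7*5 + d3 = -305/6
  d9 = d5*5 = 45
  d10 = d7/5 = 23/10
  d11 = 5 + d9 = 50
Walk from origin (0, 0):
  seg 1: right by d2 = 14 → (14, 0)
  seg 2: up by d5 = 9 → (14, 9)
  seg 3: left by d8 = -305/6 → (389/6, 9)
  seg 4: down by d3 = 2 → (389/6, 7)
  seg 5: right by d6 = -7 → (347/6, 7)
  seg 6: right by d2 = 14 → (431/6, 7)
  seg 7: right by d5 = 9 → (485/6, 7)
  seg 8: right by d4 = 19/5 → (2539/30, 7)

d6 = -7
d7 = 23/2
d8 = -305/6
d9 = 45
d10 = 23/10
d11 = 50
endpoint = (2539/30, 7)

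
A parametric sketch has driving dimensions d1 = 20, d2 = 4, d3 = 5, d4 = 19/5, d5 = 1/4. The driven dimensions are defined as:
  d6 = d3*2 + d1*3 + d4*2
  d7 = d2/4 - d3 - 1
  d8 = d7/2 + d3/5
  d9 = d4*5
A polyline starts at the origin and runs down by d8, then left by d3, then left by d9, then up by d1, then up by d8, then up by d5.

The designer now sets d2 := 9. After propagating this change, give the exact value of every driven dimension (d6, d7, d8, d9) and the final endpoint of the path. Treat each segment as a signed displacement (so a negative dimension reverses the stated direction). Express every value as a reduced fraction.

Apply edit: d2 := 9
  d6 = d3*2 + d1*3 + d4*2 = 388/5
  d7 = d2/4 - d3 - 1 = -15/4
  d8 = d7/2 + d3/5 = -7/8
  d9 = d4*5 = 19
Walk from origin (0, 0):
  seg 1: down by d8 = -7/8 → (0, 7/8)
  seg 2: left by d3 = 5 → (-5, 7/8)
  seg 3: left by d9 = 19 → (-24, 7/8)
  seg 4: up by d1 = 20 → (-24, 167/8)
  seg 5: up by d8 = -7/8 → (-24, 20)
  seg 6: up by d5 = 1/4 → (-24, 81/4)

d6 = 388/5
d7 = -15/4
d8 = -7/8
d9 = 19
endpoint = (-24, 81/4)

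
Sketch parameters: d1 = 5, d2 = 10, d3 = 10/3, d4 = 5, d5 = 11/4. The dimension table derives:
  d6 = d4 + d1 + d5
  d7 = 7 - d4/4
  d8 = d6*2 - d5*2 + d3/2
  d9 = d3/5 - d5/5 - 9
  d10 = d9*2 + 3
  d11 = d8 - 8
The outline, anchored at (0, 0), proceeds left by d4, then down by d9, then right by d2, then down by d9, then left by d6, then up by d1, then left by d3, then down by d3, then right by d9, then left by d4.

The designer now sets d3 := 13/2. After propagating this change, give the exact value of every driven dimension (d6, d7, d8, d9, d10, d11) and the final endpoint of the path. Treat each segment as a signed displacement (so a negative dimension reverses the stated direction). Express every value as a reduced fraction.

Apply edit: d3 := 13/2
  d6 = d4 + d1 + d5 = 51/4
  d7 = 7 - d4/4 = 23/4
  d8 = d6*2 - d5*2 + d3/2 = 93/4
  d9 = d3/5 - d5/5 - 9 = -33/4
  d10 = d9*2 + 3 = -27/2
  d11 = d8 - 8 = 61/4
Walk from origin (0, 0):
  seg 1: left by d4 = 5 → (-5, 0)
  seg 2: down by d9 = -33/4 → (-5, 33/4)
  seg 3: right by d2 = 10 → (5, 33/4)
  seg 4: down by d9 = -33/4 → (5, 33/2)
  seg 5: left by d6 = 51/4 → (-31/4, 33/2)
  seg 6: up by d1 = 5 → (-31/4, 43/2)
  seg 7: left by d3 = 13/2 → (-57/4, 43/2)
  seg 8: down by d3 = 13/2 → (-57/4, 15)
  seg 9: right by d9 = -33/4 → (-45/2, 15)
  seg 10: left by d4 = 5 → (-55/2, 15)

d6 = 51/4
d7 = 23/4
d8 = 93/4
d9 = -33/4
d10 = -27/2
d11 = 61/4
endpoint = (-55/2, 15)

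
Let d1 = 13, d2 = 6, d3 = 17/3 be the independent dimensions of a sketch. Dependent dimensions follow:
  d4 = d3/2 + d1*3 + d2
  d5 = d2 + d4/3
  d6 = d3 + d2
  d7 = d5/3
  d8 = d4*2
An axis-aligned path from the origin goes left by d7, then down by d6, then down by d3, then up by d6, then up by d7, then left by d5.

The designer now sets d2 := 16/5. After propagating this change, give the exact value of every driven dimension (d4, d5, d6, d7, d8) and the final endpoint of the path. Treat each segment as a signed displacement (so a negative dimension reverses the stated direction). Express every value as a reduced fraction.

d4 = 1351/30
d5 = 1639/90
d6 = 133/15
d7 = 1639/270
d8 = 1351/15
endpoint = (-3278/135, 109/270)

Apply edit: d2 := 16/5
  d4 = d3/2 + d1*3 + d2 = 1351/30
  d5 = d2 + d4/3 = 1639/90
  d6 = d3 + d2 = 133/15
  d7 = d5/3 = 1639/270
  d8 = d4*2 = 1351/15
Walk from origin (0, 0):
  seg 1: left by d7 = 1639/270 → (-1639/270, 0)
  seg 2: down by d6 = 133/15 → (-1639/270, -133/15)
  seg 3: down by d3 = 17/3 → (-1639/270, -218/15)
  seg 4: up by d6 = 133/15 → (-1639/270, -17/3)
  seg 5: up by d7 = 1639/270 → (-1639/270, 109/270)
  seg 6: left by d5 = 1639/90 → (-3278/135, 109/270)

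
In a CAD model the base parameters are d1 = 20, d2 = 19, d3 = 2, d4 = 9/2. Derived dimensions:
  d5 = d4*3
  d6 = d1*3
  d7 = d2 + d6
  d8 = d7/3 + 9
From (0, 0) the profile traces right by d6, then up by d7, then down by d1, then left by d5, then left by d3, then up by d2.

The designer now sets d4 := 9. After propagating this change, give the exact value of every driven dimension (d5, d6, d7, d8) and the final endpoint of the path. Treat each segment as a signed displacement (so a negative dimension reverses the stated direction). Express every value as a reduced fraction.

Apply edit: d4 := 9
  d5 = d4*3 = 27
  d6 = d1*3 = 60
  d7 = d2 + d6 = 79
  d8 = d7/3 + 9 = 106/3
Walk from origin (0, 0):
  seg 1: right by d6 = 60 → (60, 0)
  seg 2: up by d7 = 79 → (60, 79)
  seg 3: down by d1 = 20 → (60, 59)
  seg 4: left by d5 = 27 → (33, 59)
  seg 5: left by d3 = 2 → (31, 59)
  seg 6: up by d2 = 19 → (31, 78)

d5 = 27
d6 = 60
d7 = 79
d8 = 106/3
endpoint = (31, 78)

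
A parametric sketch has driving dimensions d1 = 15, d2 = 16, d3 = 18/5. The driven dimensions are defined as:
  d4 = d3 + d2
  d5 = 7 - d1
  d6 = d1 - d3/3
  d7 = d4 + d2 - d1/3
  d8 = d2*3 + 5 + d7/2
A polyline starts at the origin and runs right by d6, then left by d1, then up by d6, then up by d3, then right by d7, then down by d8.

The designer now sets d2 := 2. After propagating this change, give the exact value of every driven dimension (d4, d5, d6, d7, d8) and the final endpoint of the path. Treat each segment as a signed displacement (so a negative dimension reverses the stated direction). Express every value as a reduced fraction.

Apply edit: d2 := 2
  d4 = d3 + d2 = 28/5
  d5 = 7 - d1 = -8
  d6 = d1 - d3/3 = 69/5
  d7 = d4 + d2 - d1/3 = 13/5
  d8 = d2*3 + 5 + d7/2 = 123/10
Walk from origin (0, 0):
  seg 1: right by d6 = 69/5 → (69/5, 0)
  seg 2: left by d1 = 15 → (-6/5, 0)
  seg 3: up by d6 = 69/5 → (-6/5, 69/5)
  seg 4: up by d3 = 18/5 → (-6/5, 87/5)
  seg 5: right by d7 = 13/5 → (7/5, 87/5)
  seg 6: down by d8 = 123/10 → (7/5, 51/10)

d4 = 28/5
d5 = -8
d6 = 69/5
d7 = 13/5
d8 = 123/10
endpoint = (7/5, 51/10)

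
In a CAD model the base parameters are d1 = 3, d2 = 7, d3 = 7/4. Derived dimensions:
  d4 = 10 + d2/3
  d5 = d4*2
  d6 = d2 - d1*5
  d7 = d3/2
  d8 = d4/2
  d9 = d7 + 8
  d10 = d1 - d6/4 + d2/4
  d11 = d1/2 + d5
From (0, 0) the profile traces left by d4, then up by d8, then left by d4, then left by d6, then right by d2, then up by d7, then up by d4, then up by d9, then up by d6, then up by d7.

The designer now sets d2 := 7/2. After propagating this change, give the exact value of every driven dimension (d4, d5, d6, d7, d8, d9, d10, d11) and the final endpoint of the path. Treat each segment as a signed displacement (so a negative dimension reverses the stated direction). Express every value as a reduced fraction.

d4 = 67/6
d5 = 67/3
d6 = -23/2
d7 = 7/8
d8 = 67/12
d9 = 71/8
d10 = 27/4
d11 = 143/6
endpoint = (-22/3, 127/8)

Apply edit: d2 := 7/2
  d4 = 10 + d2/3 = 67/6
  d5 = d4*2 = 67/3
  d6 = d2 - d1*5 = -23/2
  d7 = d3/2 = 7/8
  d8 = d4/2 = 67/12
  d9 = d7 + 8 = 71/8
  d10 = d1 - d6/4 + d2/4 = 27/4
  d11 = d1/2 + d5 = 143/6
Walk from origin (0, 0):
  seg 1: left by d4 = 67/6 → (-67/6, 0)
  seg 2: up by d8 = 67/12 → (-67/6, 67/12)
  seg 3: left by d4 = 67/6 → (-67/3, 67/12)
  seg 4: left by d6 = -23/2 → (-65/6, 67/12)
  seg 5: right by d2 = 7/2 → (-22/3, 67/12)
  seg 6: up by d7 = 7/8 → (-22/3, 155/24)
  seg 7: up by d4 = 67/6 → (-22/3, 141/8)
  seg 8: up by d9 = 71/8 → (-22/3, 53/2)
  seg 9: up by d6 = -23/2 → (-22/3, 15)
  seg 10: up by d7 = 7/8 → (-22/3, 127/8)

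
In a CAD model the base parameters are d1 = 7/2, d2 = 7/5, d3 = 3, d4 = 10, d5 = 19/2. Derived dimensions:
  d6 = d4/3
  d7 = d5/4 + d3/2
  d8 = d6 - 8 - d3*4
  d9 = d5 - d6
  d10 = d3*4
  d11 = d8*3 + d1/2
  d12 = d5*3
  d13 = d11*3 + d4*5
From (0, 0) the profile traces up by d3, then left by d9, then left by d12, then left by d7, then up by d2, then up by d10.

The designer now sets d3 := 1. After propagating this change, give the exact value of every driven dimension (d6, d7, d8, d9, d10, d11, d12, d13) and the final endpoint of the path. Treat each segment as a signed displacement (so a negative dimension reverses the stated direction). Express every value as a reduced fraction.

d6 = 10/3
d7 = 23/8
d8 = -26/3
d9 = 37/6
d10 = 4
d11 = -97/4
d12 = 57/2
d13 = -91/4
endpoint = (-901/24, 32/5)

Apply edit: d3 := 1
  d6 = d4/3 = 10/3
  d7 = d5/4 + d3/2 = 23/8
  d8 = d6 - 8 - d3*4 = -26/3
  d9 = d5 - d6 = 37/6
  d10 = d3*4 = 4
  d11 = d8*3 + d1/2 = -97/4
  d12 = d5*3 = 57/2
  d13 = d11*3 + d4*5 = -91/4
Walk from origin (0, 0):
  seg 1: up by d3 = 1 → (0, 1)
  seg 2: left by d9 = 37/6 → (-37/6, 1)
  seg 3: left by d12 = 57/2 → (-104/3, 1)
  seg 4: left by d7 = 23/8 → (-901/24, 1)
  seg 5: up by d2 = 7/5 → (-901/24, 12/5)
  seg 6: up by d10 = 4 → (-901/24, 32/5)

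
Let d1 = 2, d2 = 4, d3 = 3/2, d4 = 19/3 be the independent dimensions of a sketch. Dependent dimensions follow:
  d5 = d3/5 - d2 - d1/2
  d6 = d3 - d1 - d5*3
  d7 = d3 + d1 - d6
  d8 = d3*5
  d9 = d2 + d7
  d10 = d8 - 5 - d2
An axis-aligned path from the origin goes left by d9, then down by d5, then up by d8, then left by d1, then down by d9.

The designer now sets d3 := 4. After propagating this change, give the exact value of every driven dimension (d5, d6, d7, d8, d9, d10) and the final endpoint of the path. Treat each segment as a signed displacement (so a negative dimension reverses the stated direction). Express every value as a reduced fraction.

d5 = -21/5
d6 = 73/5
d7 = -43/5
d8 = 20
d9 = -23/5
d10 = 11
endpoint = (13/5, 144/5)

Apply edit: d3 := 4
  d5 = d3/5 - d2 - d1/2 = -21/5
  d6 = d3 - d1 - d5*3 = 73/5
  d7 = d3 + d1 - d6 = -43/5
  d8 = d3*5 = 20
  d9 = d2 + d7 = -23/5
  d10 = d8 - 5 - d2 = 11
Walk from origin (0, 0):
  seg 1: left by d9 = -23/5 → (23/5, 0)
  seg 2: down by d5 = -21/5 → (23/5, 21/5)
  seg 3: up by d8 = 20 → (23/5, 121/5)
  seg 4: left by d1 = 2 → (13/5, 121/5)
  seg 5: down by d9 = -23/5 → (13/5, 144/5)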